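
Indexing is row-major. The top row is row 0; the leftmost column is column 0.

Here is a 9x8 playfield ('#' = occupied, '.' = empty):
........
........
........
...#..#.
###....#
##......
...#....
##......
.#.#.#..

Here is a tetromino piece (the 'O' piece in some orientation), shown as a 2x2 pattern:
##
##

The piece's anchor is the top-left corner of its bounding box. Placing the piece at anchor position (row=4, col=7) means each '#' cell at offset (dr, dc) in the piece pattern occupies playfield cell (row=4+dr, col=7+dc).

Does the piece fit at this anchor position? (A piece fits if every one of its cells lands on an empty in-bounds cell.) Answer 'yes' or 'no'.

Answer: no

Derivation:
Check each piece cell at anchor (4, 7):
  offset (0,0) -> (4,7): occupied ('#') -> FAIL
  offset (0,1) -> (4,8): out of bounds -> FAIL
  offset (1,0) -> (5,7): empty -> OK
  offset (1,1) -> (5,8): out of bounds -> FAIL
All cells valid: no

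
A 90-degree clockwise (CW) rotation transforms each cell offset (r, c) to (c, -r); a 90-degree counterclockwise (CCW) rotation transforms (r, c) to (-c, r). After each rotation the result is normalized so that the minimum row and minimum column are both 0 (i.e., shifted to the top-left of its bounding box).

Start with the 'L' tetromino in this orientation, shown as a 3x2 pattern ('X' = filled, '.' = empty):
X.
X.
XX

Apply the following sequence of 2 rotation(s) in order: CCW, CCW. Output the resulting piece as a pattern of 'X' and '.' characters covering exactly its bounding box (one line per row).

Answer: XX
.X
.X

Derivation:
Start:
X.
X.
XX
After rotation 1 (CCW):
..X
XXX
After rotation 2 (CCW):
XX
.X
.X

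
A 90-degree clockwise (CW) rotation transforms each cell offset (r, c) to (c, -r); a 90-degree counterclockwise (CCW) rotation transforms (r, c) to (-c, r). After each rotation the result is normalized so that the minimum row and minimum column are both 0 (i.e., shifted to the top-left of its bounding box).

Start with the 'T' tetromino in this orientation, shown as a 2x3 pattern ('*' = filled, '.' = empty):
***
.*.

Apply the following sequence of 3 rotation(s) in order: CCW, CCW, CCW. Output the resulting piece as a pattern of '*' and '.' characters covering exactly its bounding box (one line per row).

Start:
***
.*.
After rotation 1 (CCW):
*.
**
*.
After rotation 2 (CCW):
.*.
***
After rotation 3 (CCW):
.*
**
.*

Answer: .*
**
.*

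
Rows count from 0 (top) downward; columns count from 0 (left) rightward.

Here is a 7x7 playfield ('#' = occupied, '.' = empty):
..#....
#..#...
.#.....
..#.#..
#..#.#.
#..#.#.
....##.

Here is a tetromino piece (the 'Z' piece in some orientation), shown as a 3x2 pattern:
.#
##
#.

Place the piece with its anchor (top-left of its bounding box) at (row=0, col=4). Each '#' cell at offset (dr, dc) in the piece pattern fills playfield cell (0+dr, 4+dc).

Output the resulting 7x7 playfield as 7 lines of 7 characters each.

Fill (0+0,4+1) = (0,5)
Fill (0+1,4+0) = (1,4)
Fill (0+1,4+1) = (1,5)
Fill (0+2,4+0) = (2,4)

Answer: ..#..#.
#..###.
.#..#..
..#.#..
#..#.#.
#..#.#.
....##.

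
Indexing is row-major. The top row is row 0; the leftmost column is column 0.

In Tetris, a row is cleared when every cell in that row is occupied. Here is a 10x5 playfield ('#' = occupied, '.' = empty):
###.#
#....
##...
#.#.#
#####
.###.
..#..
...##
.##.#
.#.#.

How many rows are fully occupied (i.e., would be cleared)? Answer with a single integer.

Check each row:
  row 0: 1 empty cell -> not full
  row 1: 4 empty cells -> not full
  row 2: 3 empty cells -> not full
  row 3: 2 empty cells -> not full
  row 4: 0 empty cells -> FULL (clear)
  row 5: 2 empty cells -> not full
  row 6: 4 empty cells -> not full
  row 7: 3 empty cells -> not full
  row 8: 2 empty cells -> not full
  row 9: 3 empty cells -> not full
Total rows cleared: 1

Answer: 1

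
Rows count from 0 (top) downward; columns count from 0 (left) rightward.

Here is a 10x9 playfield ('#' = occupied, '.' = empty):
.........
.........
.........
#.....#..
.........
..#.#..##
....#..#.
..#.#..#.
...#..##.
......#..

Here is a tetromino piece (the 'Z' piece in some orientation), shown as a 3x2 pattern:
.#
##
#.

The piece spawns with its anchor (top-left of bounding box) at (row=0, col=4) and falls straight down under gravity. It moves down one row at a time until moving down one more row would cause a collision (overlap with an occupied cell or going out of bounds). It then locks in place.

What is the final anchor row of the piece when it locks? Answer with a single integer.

Spawn at (row=0, col=4). Try each row:
  row 0: fits
  row 1: fits
  row 2: fits
  row 3: blocked -> lock at row 2

Answer: 2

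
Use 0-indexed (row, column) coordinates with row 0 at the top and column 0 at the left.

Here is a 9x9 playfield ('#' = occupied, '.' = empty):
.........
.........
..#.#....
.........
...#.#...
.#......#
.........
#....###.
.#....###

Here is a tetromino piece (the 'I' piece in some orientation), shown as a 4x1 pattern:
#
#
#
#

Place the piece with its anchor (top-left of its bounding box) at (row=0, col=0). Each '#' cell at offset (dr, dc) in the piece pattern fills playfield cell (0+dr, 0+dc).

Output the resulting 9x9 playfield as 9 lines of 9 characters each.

Answer: #........
#........
#.#.#....
#........
...#.#...
.#......#
.........
#....###.
.#....###

Derivation:
Fill (0+0,0+0) = (0,0)
Fill (0+1,0+0) = (1,0)
Fill (0+2,0+0) = (2,0)
Fill (0+3,0+0) = (3,0)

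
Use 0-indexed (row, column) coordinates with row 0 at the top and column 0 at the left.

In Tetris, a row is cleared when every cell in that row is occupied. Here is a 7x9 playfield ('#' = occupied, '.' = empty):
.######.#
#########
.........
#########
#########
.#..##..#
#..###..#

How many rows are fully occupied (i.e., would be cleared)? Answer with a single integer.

Check each row:
  row 0: 2 empty cells -> not full
  row 1: 0 empty cells -> FULL (clear)
  row 2: 9 empty cells -> not full
  row 3: 0 empty cells -> FULL (clear)
  row 4: 0 empty cells -> FULL (clear)
  row 5: 5 empty cells -> not full
  row 6: 4 empty cells -> not full
Total rows cleared: 3

Answer: 3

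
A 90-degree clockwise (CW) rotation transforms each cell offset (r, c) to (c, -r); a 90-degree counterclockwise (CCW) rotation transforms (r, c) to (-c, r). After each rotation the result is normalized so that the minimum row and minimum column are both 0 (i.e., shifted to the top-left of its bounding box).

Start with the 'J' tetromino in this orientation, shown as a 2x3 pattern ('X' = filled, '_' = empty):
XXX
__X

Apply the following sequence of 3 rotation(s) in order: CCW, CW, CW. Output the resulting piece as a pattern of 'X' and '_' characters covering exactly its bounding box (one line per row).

Answer: _X
_X
XX

Derivation:
Start:
XXX
__X
After rotation 1 (CCW):
XX
X_
X_
After rotation 2 (CW):
XXX
__X
After rotation 3 (CW):
_X
_X
XX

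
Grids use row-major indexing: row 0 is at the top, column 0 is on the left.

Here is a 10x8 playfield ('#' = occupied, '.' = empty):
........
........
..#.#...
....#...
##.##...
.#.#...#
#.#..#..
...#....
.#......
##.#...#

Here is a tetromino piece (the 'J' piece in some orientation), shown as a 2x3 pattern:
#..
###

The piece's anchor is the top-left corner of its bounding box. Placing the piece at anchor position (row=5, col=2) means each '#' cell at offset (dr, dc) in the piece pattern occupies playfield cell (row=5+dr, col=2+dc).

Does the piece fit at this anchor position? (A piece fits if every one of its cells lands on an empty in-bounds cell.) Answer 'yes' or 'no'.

Check each piece cell at anchor (5, 2):
  offset (0,0) -> (5,2): empty -> OK
  offset (1,0) -> (6,2): occupied ('#') -> FAIL
  offset (1,1) -> (6,3): empty -> OK
  offset (1,2) -> (6,4): empty -> OK
All cells valid: no

Answer: no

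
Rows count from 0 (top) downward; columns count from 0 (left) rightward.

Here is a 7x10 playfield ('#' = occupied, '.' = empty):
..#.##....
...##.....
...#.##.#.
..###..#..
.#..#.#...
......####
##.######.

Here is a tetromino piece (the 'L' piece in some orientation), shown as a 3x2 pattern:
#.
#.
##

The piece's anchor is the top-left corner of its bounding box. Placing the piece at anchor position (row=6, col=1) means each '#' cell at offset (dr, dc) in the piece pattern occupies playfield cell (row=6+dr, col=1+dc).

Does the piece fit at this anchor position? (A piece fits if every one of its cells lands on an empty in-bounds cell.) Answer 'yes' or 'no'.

Check each piece cell at anchor (6, 1):
  offset (0,0) -> (6,1): occupied ('#') -> FAIL
  offset (1,0) -> (7,1): out of bounds -> FAIL
  offset (2,0) -> (8,1): out of bounds -> FAIL
  offset (2,1) -> (8,2): out of bounds -> FAIL
All cells valid: no

Answer: no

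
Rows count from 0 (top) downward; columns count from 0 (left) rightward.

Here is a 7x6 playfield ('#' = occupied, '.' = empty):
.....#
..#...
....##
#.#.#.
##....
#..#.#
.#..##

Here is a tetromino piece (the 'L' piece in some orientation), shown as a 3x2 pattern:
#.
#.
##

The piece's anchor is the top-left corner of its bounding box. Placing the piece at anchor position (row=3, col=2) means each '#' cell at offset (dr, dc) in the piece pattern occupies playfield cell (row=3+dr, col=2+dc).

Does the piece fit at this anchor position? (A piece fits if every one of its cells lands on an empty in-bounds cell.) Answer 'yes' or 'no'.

Check each piece cell at anchor (3, 2):
  offset (0,0) -> (3,2): occupied ('#') -> FAIL
  offset (1,0) -> (4,2): empty -> OK
  offset (2,0) -> (5,2): empty -> OK
  offset (2,1) -> (5,3): occupied ('#') -> FAIL
All cells valid: no

Answer: no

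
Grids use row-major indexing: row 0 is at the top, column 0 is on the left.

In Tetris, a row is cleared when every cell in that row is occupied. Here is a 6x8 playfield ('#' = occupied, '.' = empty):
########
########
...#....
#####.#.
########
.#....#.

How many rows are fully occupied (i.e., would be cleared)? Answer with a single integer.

Check each row:
  row 0: 0 empty cells -> FULL (clear)
  row 1: 0 empty cells -> FULL (clear)
  row 2: 7 empty cells -> not full
  row 3: 2 empty cells -> not full
  row 4: 0 empty cells -> FULL (clear)
  row 5: 6 empty cells -> not full
Total rows cleared: 3

Answer: 3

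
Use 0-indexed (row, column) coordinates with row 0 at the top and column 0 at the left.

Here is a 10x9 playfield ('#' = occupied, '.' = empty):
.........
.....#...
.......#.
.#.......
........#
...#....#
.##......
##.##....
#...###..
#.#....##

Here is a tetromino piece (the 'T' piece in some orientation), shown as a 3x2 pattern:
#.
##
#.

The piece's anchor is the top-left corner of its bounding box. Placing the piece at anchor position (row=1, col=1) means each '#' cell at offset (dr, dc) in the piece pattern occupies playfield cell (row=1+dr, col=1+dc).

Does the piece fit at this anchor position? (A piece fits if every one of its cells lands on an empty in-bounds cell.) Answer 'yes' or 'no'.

Answer: no

Derivation:
Check each piece cell at anchor (1, 1):
  offset (0,0) -> (1,1): empty -> OK
  offset (1,0) -> (2,1): empty -> OK
  offset (1,1) -> (2,2): empty -> OK
  offset (2,0) -> (3,1): occupied ('#') -> FAIL
All cells valid: no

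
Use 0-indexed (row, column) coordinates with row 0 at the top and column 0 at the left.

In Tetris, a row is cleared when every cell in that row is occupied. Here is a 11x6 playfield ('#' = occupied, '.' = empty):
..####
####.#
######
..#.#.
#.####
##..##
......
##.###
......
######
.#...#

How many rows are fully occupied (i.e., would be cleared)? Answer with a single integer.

Check each row:
  row 0: 2 empty cells -> not full
  row 1: 1 empty cell -> not full
  row 2: 0 empty cells -> FULL (clear)
  row 3: 4 empty cells -> not full
  row 4: 1 empty cell -> not full
  row 5: 2 empty cells -> not full
  row 6: 6 empty cells -> not full
  row 7: 1 empty cell -> not full
  row 8: 6 empty cells -> not full
  row 9: 0 empty cells -> FULL (clear)
  row 10: 4 empty cells -> not full
Total rows cleared: 2

Answer: 2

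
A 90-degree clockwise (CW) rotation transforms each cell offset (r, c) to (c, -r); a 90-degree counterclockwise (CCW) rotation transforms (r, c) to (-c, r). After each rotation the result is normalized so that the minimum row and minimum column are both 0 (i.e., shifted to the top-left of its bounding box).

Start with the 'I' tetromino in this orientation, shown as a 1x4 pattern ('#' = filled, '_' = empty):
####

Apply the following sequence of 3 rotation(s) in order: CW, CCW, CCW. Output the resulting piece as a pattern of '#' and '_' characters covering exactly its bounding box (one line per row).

Start:
####
After rotation 1 (CW):
#
#
#
#
After rotation 2 (CCW):
####
After rotation 3 (CCW):
#
#
#
#

Answer: #
#
#
#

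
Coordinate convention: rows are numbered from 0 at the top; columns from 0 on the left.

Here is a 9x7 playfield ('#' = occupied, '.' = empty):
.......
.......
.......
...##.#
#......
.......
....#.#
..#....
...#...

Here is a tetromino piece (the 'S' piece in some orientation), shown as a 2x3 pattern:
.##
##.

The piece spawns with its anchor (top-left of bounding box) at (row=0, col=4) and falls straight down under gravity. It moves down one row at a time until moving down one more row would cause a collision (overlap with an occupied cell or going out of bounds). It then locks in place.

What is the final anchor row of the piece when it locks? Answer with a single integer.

Spawn at (row=0, col=4). Try each row:
  row 0: fits
  row 1: fits
  row 2: blocked -> lock at row 1

Answer: 1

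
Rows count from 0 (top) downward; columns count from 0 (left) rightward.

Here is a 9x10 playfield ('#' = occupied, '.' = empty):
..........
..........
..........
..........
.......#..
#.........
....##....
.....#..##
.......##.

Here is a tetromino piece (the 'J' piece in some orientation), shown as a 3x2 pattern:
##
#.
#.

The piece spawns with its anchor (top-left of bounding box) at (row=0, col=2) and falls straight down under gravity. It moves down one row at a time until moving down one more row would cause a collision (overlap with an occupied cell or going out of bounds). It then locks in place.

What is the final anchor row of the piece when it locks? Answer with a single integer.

Spawn at (row=0, col=2). Try each row:
  row 0: fits
  row 1: fits
  row 2: fits
  row 3: fits
  row 4: fits
  row 5: fits
  row 6: fits
  row 7: blocked -> lock at row 6

Answer: 6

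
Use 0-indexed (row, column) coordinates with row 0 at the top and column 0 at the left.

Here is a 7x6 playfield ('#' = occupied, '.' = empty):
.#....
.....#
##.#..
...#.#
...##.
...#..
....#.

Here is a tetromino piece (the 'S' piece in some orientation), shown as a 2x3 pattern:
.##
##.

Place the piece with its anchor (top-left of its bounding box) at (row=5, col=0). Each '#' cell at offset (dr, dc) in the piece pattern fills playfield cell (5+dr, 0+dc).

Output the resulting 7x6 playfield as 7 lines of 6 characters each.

Answer: .#....
.....#
##.#..
...#.#
...##.
.###..
##..#.

Derivation:
Fill (5+0,0+1) = (5,1)
Fill (5+0,0+2) = (5,2)
Fill (5+1,0+0) = (6,0)
Fill (5+1,0+1) = (6,1)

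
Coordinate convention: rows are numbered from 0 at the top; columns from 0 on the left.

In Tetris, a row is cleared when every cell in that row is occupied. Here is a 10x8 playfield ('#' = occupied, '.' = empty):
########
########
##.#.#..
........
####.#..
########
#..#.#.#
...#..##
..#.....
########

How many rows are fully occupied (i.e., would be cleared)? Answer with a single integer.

Answer: 4

Derivation:
Check each row:
  row 0: 0 empty cells -> FULL (clear)
  row 1: 0 empty cells -> FULL (clear)
  row 2: 4 empty cells -> not full
  row 3: 8 empty cells -> not full
  row 4: 3 empty cells -> not full
  row 5: 0 empty cells -> FULL (clear)
  row 6: 4 empty cells -> not full
  row 7: 5 empty cells -> not full
  row 8: 7 empty cells -> not full
  row 9: 0 empty cells -> FULL (clear)
Total rows cleared: 4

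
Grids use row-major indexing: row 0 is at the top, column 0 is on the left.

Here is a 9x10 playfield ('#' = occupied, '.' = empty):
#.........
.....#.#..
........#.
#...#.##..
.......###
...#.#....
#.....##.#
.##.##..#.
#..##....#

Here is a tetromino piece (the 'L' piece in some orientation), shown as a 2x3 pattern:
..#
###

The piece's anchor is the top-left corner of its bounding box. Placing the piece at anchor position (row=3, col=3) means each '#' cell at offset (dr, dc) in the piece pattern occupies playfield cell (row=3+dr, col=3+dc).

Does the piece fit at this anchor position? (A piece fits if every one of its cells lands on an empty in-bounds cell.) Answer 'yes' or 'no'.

Check each piece cell at anchor (3, 3):
  offset (0,2) -> (3,5): empty -> OK
  offset (1,0) -> (4,3): empty -> OK
  offset (1,1) -> (4,4): empty -> OK
  offset (1,2) -> (4,5): empty -> OK
All cells valid: yes

Answer: yes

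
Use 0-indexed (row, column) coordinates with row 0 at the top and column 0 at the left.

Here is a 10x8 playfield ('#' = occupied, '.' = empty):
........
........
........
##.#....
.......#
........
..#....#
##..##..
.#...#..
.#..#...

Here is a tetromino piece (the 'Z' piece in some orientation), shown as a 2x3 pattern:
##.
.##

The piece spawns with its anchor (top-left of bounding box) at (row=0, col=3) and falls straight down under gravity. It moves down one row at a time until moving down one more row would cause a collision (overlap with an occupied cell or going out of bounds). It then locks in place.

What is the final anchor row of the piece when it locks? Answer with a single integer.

Answer: 2

Derivation:
Spawn at (row=0, col=3). Try each row:
  row 0: fits
  row 1: fits
  row 2: fits
  row 3: blocked -> lock at row 2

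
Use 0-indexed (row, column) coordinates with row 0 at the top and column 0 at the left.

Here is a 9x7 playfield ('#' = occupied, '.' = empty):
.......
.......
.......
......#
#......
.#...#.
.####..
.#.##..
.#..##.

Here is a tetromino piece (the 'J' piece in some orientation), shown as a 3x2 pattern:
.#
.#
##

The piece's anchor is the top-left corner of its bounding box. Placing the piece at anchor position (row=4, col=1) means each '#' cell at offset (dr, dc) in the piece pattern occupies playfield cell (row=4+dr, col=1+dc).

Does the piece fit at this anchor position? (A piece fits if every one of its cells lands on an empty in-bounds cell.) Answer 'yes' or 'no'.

Answer: no

Derivation:
Check each piece cell at anchor (4, 1):
  offset (0,1) -> (4,2): empty -> OK
  offset (1,1) -> (5,2): empty -> OK
  offset (2,0) -> (6,1): occupied ('#') -> FAIL
  offset (2,1) -> (6,2): occupied ('#') -> FAIL
All cells valid: no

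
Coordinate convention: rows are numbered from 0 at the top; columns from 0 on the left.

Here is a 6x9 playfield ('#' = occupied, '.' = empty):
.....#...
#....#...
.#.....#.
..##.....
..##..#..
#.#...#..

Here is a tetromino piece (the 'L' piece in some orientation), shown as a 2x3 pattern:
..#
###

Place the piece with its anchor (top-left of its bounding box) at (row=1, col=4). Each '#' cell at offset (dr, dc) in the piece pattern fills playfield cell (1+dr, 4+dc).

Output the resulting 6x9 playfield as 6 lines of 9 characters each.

Fill (1+0,4+2) = (1,6)
Fill (1+1,4+0) = (2,4)
Fill (1+1,4+1) = (2,5)
Fill (1+1,4+2) = (2,6)

Answer: .....#...
#....##..
.#..####.
..##.....
..##..#..
#.#...#..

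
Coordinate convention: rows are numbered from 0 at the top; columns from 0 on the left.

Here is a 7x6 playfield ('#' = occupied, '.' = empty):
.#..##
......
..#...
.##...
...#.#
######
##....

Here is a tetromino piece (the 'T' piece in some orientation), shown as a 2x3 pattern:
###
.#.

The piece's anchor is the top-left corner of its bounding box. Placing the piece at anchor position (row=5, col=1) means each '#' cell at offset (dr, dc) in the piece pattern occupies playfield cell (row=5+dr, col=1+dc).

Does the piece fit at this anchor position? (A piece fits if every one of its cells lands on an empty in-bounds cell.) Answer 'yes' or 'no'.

Answer: no

Derivation:
Check each piece cell at anchor (5, 1):
  offset (0,0) -> (5,1): occupied ('#') -> FAIL
  offset (0,1) -> (5,2): occupied ('#') -> FAIL
  offset (0,2) -> (5,3): occupied ('#') -> FAIL
  offset (1,1) -> (6,2): empty -> OK
All cells valid: no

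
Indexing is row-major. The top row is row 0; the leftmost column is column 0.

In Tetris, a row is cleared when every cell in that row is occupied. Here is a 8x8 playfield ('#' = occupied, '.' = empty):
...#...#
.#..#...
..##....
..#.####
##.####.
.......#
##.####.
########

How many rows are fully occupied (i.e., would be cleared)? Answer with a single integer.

Check each row:
  row 0: 6 empty cells -> not full
  row 1: 6 empty cells -> not full
  row 2: 6 empty cells -> not full
  row 3: 3 empty cells -> not full
  row 4: 2 empty cells -> not full
  row 5: 7 empty cells -> not full
  row 6: 2 empty cells -> not full
  row 7: 0 empty cells -> FULL (clear)
Total rows cleared: 1

Answer: 1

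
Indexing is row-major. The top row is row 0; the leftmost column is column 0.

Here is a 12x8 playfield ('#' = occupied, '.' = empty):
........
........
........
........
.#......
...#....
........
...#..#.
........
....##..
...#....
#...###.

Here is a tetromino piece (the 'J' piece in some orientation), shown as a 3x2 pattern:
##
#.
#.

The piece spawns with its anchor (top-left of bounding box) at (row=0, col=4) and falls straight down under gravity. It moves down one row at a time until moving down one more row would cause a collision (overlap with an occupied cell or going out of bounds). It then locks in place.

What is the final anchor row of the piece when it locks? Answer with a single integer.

Answer: 6

Derivation:
Spawn at (row=0, col=4). Try each row:
  row 0: fits
  row 1: fits
  row 2: fits
  row 3: fits
  row 4: fits
  row 5: fits
  row 6: fits
  row 7: blocked -> lock at row 6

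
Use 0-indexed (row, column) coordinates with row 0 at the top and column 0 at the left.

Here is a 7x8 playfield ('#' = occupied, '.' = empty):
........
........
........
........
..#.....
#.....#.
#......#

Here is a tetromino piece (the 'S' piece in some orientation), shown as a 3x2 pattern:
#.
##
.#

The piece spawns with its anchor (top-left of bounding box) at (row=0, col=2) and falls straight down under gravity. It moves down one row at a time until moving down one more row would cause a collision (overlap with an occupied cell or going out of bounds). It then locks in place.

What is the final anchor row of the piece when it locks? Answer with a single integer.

Answer: 2

Derivation:
Spawn at (row=0, col=2). Try each row:
  row 0: fits
  row 1: fits
  row 2: fits
  row 3: blocked -> lock at row 2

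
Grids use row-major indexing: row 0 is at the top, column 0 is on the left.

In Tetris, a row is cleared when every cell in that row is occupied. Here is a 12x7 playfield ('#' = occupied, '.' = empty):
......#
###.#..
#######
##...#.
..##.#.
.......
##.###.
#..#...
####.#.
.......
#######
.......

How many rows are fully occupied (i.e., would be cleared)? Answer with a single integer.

Check each row:
  row 0: 6 empty cells -> not full
  row 1: 3 empty cells -> not full
  row 2: 0 empty cells -> FULL (clear)
  row 3: 4 empty cells -> not full
  row 4: 4 empty cells -> not full
  row 5: 7 empty cells -> not full
  row 6: 2 empty cells -> not full
  row 7: 5 empty cells -> not full
  row 8: 2 empty cells -> not full
  row 9: 7 empty cells -> not full
  row 10: 0 empty cells -> FULL (clear)
  row 11: 7 empty cells -> not full
Total rows cleared: 2

Answer: 2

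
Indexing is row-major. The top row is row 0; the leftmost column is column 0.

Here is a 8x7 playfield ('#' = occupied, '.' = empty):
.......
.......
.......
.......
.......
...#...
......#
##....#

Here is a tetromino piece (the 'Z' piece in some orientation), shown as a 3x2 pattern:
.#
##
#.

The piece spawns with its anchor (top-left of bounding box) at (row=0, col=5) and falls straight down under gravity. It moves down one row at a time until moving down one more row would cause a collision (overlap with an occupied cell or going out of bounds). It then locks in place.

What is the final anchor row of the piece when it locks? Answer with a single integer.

Answer: 4

Derivation:
Spawn at (row=0, col=5). Try each row:
  row 0: fits
  row 1: fits
  row 2: fits
  row 3: fits
  row 4: fits
  row 5: blocked -> lock at row 4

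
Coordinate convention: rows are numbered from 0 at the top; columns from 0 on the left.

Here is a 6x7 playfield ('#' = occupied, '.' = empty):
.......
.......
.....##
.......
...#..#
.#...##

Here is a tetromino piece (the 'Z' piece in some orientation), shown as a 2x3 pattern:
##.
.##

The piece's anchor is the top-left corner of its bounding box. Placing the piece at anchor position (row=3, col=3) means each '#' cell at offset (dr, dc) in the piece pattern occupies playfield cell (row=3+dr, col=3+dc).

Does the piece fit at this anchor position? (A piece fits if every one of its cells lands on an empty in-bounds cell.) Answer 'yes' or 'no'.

Check each piece cell at anchor (3, 3):
  offset (0,0) -> (3,3): empty -> OK
  offset (0,1) -> (3,4): empty -> OK
  offset (1,1) -> (4,4): empty -> OK
  offset (1,2) -> (4,5): empty -> OK
All cells valid: yes

Answer: yes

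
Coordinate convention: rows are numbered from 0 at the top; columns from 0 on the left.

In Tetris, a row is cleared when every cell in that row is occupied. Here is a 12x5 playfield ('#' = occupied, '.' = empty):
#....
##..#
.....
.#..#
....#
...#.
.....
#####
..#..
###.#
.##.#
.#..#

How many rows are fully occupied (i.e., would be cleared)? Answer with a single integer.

Check each row:
  row 0: 4 empty cells -> not full
  row 1: 2 empty cells -> not full
  row 2: 5 empty cells -> not full
  row 3: 3 empty cells -> not full
  row 4: 4 empty cells -> not full
  row 5: 4 empty cells -> not full
  row 6: 5 empty cells -> not full
  row 7: 0 empty cells -> FULL (clear)
  row 8: 4 empty cells -> not full
  row 9: 1 empty cell -> not full
  row 10: 2 empty cells -> not full
  row 11: 3 empty cells -> not full
Total rows cleared: 1

Answer: 1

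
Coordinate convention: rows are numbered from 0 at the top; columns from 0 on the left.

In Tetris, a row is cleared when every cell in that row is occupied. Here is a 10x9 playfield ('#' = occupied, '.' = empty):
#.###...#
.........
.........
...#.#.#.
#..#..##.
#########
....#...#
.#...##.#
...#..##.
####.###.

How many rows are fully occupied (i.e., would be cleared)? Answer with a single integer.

Answer: 1

Derivation:
Check each row:
  row 0: 4 empty cells -> not full
  row 1: 9 empty cells -> not full
  row 2: 9 empty cells -> not full
  row 3: 6 empty cells -> not full
  row 4: 5 empty cells -> not full
  row 5: 0 empty cells -> FULL (clear)
  row 6: 7 empty cells -> not full
  row 7: 5 empty cells -> not full
  row 8: 6 empty cells -> not full
  row 9: 2 empty cells -> not full
Total rows cleared: 1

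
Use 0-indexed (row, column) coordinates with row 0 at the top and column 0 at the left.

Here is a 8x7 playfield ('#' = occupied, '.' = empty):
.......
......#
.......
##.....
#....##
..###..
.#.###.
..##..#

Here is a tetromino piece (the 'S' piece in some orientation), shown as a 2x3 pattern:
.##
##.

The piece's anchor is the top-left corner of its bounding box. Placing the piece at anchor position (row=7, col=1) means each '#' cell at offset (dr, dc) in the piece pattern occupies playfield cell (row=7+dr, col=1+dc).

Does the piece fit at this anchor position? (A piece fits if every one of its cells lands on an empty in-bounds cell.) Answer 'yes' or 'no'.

Answer: no

Derivation:
Check each piece cell at anchor (7, 1):
  offset (0,1) -> (7,2): occupied ('#') -> FAIL
  offset (0,2) -> (7,3): occupied ('#') -> FAIL
  offset (1,0) -> (8,1): out of bounds -> FAIL
  offset (1,1) -> (8,2): out of bounds -> FAIL
All cells valid: no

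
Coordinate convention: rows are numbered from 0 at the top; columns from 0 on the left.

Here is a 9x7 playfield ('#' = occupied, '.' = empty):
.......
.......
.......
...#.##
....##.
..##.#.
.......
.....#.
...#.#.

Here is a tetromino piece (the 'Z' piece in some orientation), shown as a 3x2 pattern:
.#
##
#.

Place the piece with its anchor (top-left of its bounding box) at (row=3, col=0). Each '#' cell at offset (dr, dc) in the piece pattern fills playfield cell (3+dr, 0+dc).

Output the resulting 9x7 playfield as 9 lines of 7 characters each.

Fill (3+0,0+1) = (3,1)
Fill (3+1,0+0) = (4,0)
Fill (3+1,0+1) = (4,1)
Fill (3+2,0+0) = (5,0)

Answer: .......
.......
.......
.#.#.##
##..##.
#.##.#.
.......
.....#.
...#.#.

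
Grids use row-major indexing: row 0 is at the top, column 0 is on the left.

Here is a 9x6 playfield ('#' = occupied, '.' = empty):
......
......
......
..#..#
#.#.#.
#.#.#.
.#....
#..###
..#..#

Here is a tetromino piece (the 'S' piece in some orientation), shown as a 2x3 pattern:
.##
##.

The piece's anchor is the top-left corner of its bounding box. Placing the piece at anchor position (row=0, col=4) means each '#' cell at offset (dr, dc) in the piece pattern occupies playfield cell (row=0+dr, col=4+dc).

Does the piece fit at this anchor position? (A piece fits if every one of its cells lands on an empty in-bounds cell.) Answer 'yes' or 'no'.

Answer: no

Derivation:
Check each piece cell at anchor (0, 4):
  offset (0,1) -> (0,5): empty -> OK
  offset (0,2) -> (0,6): out of bounds -> FAIL
  offset (1,0) -> (1,4): empty -> OK
  offset (1,1) -> (1,5): empty -> OK
All cells valid: no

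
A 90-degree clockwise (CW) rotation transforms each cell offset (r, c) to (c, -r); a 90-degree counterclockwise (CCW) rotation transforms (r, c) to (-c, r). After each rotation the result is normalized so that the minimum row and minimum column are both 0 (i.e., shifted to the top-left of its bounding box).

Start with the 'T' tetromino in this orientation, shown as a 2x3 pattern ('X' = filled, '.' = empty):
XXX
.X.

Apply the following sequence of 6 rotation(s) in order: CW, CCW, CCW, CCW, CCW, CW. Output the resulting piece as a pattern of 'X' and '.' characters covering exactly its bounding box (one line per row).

Answer: .X.
XXX

Derivation:
Start:
XXX
.X.
After rotation 1 (CW):
.X
XX
.X
After rotation 2 (CCW):
XXX
.X.
After rotation 3 (CCW):
X.
XX
X.
After rotation 4 (CCW):
.X.
XXX
After rotation 5 (CCW):
.X
XX
.X
After rotation 6 (CW):
.X.
XXX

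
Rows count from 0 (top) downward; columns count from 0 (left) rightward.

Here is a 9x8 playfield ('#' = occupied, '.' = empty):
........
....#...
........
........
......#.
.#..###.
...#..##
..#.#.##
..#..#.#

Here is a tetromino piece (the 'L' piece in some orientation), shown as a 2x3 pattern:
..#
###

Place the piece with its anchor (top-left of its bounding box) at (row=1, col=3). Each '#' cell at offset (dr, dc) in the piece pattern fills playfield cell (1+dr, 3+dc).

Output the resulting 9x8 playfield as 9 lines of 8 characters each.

Fill (1+0,3+2) = (1,5)
Fill (1+1,3+0) = (2,3)
Fill (1+1,3+1) = (2,4)
Fill (1+1,3+2) = (2,5)

Answer: ........
....##..
...###..
........
......#.
.#..###.
...#..##
..#.#.##
..#..#.#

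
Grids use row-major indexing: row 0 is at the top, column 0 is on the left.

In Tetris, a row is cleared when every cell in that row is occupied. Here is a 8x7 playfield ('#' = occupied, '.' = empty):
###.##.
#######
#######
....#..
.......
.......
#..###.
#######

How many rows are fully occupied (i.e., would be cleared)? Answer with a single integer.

Answer: 3

Derivation:
Check each row:
  row 0: 2 empty cells -> not full
  row 1: 0 empty cells -> FULL (clear)
  row 2: 0 empty cells -> FULL (clear)
  row 3: 6 empty cells -> not full
  row 4: 7 empty cells -> not full
  row 5: 7 empty cells -> not full
  row 6: 3 empty cells -> not full
  row 7: 0 empty cells -> FULL (clear)
Total rows cleared: 3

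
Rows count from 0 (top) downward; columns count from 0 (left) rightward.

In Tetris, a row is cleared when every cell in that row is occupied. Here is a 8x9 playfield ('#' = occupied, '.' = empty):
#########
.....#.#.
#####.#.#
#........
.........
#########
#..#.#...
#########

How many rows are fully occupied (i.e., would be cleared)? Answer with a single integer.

Answer: 3

Derivation:
Check each row:
  row 0: 0 empty cells -> FULL (clear)
  row 1: 7 empty cells -> not full
  row 2: 2 empty cells -> not full
  row 3: 8 empty cells -> not full
  row 4: 9 empty cells -> not full
  row 5: 0 empty cells -> FULL (clear)
  row 6: 6 empty cells -> not full
  row 7: 0 empty cells -> FULL (clear)
Total rows cleared: 3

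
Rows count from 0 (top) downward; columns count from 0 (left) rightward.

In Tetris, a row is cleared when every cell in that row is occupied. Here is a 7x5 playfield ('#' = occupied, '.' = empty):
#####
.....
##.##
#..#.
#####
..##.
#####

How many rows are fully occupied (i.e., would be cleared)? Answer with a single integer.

Check each row:
  row 0: 0 empty cells -> FULL (clear)
  row 1: 5 empty cells -> not full
  row 2: 1 empty cell -> not full
  row 3: 3 empty cells -> not full
  row 4: 0 empty cells -> FULL (clear)
  row 5: 3 empty cells -> not full
  row 6: 0 empty cells -> FULL (clear)
Total rows cleared: 3

Answer: 3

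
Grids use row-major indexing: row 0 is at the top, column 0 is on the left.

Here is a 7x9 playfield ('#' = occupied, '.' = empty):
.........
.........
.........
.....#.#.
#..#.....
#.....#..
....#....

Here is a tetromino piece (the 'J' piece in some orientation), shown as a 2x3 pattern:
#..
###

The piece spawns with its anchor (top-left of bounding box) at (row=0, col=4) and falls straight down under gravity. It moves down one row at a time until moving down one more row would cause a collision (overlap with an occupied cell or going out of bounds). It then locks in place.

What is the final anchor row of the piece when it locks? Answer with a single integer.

Spawn at (row=0, col=4). Try each row:
  row 0: fits
  row 1: fits
  row 2: blocked -> lock at row 1

Answer: 1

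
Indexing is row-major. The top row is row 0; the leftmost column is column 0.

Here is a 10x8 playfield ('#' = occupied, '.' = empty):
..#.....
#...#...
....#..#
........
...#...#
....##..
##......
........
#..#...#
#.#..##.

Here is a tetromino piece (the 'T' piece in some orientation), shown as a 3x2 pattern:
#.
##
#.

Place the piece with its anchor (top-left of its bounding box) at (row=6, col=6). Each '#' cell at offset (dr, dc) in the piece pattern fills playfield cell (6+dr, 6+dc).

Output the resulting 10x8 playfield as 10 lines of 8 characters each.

Fill (6+0,6+0) = (6,6)
Fill (6+1,6+0) = (7,6)
Fill (6+1,6+1) = (7,7)
Fill (6+2,6+0) = (8,6)

Answer: ..#.....
#...#...
....#..#
........
...#...#
....##..
##....#.
......##
#..#..##
#.#..##.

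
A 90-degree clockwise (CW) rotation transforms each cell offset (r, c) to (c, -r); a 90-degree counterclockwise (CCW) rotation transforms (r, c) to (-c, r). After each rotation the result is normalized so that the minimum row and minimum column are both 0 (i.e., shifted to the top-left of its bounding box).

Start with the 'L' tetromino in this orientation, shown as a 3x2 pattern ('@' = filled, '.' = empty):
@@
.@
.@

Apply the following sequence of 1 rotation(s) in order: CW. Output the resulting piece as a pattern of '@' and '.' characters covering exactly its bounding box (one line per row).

Start:
@@
.@
.@
After rotation 1 (CW):
..@
@@@

Answer: ..@
@@@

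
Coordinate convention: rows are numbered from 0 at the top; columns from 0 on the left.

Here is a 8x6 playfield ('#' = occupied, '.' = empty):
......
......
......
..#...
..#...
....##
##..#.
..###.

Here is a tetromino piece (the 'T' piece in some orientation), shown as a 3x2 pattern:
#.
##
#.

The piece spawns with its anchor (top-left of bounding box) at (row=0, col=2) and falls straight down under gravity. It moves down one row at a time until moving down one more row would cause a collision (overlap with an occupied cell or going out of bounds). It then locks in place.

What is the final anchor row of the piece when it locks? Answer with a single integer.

Spawn at (row=0, col=2). Try each row:
  row 0: fits
  row 1: blocked -> lock at row 0

Answer: 0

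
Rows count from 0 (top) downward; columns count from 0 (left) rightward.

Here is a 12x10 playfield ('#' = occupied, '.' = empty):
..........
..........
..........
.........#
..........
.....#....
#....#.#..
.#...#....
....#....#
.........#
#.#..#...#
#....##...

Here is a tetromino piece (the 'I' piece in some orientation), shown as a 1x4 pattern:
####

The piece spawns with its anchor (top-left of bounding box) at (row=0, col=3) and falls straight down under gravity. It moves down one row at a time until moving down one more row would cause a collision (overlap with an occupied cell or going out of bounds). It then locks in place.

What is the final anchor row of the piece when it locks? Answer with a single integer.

Spawn at (row=0, col=3). Try each row:
  row 0: fits
  row 1: fits
  row 2: fits
  row 3: fits
  row 4: fits
  row 5: blocked -> lock at row 4

Answer: 4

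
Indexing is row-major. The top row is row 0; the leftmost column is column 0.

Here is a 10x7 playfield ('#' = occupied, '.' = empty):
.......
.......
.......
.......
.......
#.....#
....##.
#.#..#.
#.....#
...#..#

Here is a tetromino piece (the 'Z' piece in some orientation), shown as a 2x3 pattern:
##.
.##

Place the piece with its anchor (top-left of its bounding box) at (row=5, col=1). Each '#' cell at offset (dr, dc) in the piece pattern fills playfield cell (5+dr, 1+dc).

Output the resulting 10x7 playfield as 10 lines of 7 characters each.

Answer: .......
.......
.......
.......
.......
###...#
..####.
#.#..#.
#.....#
...#..#

Derivation:
Fill (5+0,1+0) = (5,1)
Fill (5+0,1+1) = (5,2)
Fill (5+1,1+1) = (6,2)
Fill (5+1,1+2) = (6,3)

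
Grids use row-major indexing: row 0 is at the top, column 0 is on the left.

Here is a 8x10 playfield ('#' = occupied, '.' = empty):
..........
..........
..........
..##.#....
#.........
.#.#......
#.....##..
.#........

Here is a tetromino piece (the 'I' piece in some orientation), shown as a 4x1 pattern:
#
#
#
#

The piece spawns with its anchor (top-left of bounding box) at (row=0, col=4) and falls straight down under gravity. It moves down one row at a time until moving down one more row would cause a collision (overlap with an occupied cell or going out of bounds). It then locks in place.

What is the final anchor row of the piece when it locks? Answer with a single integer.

Spawn at (row=0, col=4). Try each row:
  row 0: fits
  row 1: fits
  row 2: fits
  row 3: fits
  row 4: fits
  row 5: blocked -> lock at row 4

Answer: 4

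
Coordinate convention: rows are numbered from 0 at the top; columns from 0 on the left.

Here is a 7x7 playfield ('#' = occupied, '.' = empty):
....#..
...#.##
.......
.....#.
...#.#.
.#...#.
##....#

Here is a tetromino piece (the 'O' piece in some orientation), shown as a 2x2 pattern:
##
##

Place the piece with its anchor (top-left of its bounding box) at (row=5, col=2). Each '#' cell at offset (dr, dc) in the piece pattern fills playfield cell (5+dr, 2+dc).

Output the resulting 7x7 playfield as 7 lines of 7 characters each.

Fill (5+0,2+0) = (5,2)
Fill (5+0,2+1) = (5,3)
Fill (5+1,2+0) = (6,2)
Fill (5+1,2+1) = (6,3)

Answer: ....#..
...#.##
.......
.....#.
...#.#.
.###.#.
####..#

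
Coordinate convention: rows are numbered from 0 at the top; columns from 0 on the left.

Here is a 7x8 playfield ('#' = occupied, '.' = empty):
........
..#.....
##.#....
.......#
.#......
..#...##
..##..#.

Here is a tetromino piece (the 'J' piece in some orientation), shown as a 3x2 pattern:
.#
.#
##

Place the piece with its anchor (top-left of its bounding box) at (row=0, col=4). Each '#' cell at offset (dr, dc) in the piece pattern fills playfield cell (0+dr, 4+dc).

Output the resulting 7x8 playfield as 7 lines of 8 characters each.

Fill (0+0,4+1) = (0,5)
Fill (0+1,4+1) = (1,5)
Fill (0+2,4+0) = (2,4)
Fill (0+2,4+1) = (2,5)

Answer: .....#..
..#..#..
##.###..
.......#
.#......
..#...##
..##..#.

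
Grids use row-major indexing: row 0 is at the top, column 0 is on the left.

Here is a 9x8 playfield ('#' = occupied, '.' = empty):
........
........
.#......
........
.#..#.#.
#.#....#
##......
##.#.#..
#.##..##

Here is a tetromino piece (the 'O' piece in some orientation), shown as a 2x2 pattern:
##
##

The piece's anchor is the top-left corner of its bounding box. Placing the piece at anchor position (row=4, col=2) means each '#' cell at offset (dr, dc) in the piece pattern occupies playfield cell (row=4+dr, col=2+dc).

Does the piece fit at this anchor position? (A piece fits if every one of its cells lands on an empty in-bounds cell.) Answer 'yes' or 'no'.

Answer: no

Derivation:
Check each piece cell at anchor (4, 2):
  offset (0,0) -> (4,2): empty -> OK
  offset (0,1) -> (4,3): empty -> OK
  offset (1,0) -> (5,2): occupied ('#') -> FAIL
  offset (1,1) -> (5,3): empty -> OK
All cells valid: no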